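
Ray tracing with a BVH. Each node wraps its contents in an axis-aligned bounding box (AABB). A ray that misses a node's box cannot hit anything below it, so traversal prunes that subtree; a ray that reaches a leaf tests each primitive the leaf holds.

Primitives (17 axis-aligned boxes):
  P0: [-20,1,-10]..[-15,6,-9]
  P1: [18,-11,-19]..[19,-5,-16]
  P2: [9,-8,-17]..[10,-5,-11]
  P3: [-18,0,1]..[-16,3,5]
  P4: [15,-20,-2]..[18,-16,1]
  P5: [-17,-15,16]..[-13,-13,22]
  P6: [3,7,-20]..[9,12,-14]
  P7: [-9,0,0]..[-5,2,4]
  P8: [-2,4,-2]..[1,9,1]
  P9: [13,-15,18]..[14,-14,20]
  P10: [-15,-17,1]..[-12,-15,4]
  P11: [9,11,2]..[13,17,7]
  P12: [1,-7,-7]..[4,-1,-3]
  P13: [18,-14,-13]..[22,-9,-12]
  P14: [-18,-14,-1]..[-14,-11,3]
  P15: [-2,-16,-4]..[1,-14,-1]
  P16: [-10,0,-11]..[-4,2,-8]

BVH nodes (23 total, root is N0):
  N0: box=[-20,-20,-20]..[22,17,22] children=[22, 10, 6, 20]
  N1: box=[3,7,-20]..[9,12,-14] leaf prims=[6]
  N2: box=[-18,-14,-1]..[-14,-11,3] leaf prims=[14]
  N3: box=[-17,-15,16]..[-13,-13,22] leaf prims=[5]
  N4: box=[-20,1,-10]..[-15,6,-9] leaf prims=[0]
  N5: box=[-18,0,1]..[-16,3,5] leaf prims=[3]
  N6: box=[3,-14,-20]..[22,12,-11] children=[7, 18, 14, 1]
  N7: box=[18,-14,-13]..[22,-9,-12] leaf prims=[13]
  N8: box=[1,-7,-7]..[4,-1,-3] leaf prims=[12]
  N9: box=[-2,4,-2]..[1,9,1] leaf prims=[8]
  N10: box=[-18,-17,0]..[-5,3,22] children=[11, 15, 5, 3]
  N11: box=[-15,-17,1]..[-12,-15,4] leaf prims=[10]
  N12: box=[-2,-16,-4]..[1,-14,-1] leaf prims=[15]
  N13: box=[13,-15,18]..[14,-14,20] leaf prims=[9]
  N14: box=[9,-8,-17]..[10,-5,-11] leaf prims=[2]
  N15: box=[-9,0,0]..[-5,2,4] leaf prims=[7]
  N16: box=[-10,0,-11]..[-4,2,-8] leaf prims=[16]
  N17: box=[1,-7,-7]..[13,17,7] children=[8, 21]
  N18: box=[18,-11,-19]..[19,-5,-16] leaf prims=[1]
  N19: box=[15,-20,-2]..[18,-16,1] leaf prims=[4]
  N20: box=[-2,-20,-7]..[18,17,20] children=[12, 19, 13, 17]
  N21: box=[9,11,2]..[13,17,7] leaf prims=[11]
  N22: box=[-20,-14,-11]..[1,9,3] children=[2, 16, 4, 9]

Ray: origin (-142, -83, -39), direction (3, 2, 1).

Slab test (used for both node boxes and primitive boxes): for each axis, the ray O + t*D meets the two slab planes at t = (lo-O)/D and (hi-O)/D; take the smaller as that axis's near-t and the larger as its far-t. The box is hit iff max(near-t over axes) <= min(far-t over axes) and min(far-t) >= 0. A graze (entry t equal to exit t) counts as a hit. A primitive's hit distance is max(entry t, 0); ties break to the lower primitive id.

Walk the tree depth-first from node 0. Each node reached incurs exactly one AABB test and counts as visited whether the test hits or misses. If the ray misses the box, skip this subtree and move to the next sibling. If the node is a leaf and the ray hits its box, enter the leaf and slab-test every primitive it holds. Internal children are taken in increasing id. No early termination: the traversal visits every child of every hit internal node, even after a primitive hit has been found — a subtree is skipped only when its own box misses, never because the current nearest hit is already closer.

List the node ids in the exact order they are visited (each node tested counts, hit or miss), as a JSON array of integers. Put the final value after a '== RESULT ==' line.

Walk:
N0 x:[122/3,164/3] y:[63/2,50] z:[19,61] -> hit [122/3,50], descend [6, 10, 20, 22]
  N6 x:[145/3,164/3] y:[69/2,95/2] z:[19,28] -> miss, prune
  N10 x:[124/3,137/3] y:[33,43] z:[39,61] -> hit [124/3,43], descend [3, 5, 11, 15]
    N3 x:[125/3,43] y:[34,35] z:[55,61] -> miss, prune
    N5 x:[124/3,42] y:[83/2,43] z:[40,44] -> hit [83/2,42] leaf, test {P3@t=83/2}
    N11 x:[127/3,130/3] y:[33,34] z:[40,43] -> miss, prune
    N15 x:[133/3,137/3] y:[83/2,85/2] z:[39,43] -> miss, prune
  N20 x:[140/3,160/3] y:[63/2,50] z:[32,59] -> hit [140/3,50], descend [12, 13, 17, 19]
    N12 x:[140/3,143/3] y:[67/2,69/2] z:[35,38] -> miss, prune
    N13 x:[155/3,52] y:[34,69/2] z:[57,59] -> miss, prune
    N17 x:[143/3,155/3] y:[38,50] z:[32,46] -> miss, prune
    N19 x:[157/3,160/3] y:[63/2,67/2] z:[37,40] -> miss, prune
  N22 x:[122/3,143/3] y:[69/2,46] z:[28,42] -> hit [122/3,42], descend [2, 4, 9, 16]
    N2 x:[124/3,128/3] y:[69/2,36] z:[38,42] -> miss, prune
    N4 x:[122/3,127/3] y:[42,89/2] z:[29,30] -> miss, prune
    N9 x:[140/3,143/3] y:[87/2,46] z:[37,40] -> miss, prune
    N16 x:[44,46] y:[83/2,85/2] z:[28,31] -> miss, prune

Visited [0, 6, 10, 3, 5, 11, 15, 20, 12, 13, 17, 19, 22, 2, 4, 9, 16]. Tests: 17 box, 1 leaf. Nearest: P3.

== RESULT ==
[0, 6, 10, 3, 5, 11, 15, 20, 12, 13, 17, 19, 22, 2, 4, 9, 16]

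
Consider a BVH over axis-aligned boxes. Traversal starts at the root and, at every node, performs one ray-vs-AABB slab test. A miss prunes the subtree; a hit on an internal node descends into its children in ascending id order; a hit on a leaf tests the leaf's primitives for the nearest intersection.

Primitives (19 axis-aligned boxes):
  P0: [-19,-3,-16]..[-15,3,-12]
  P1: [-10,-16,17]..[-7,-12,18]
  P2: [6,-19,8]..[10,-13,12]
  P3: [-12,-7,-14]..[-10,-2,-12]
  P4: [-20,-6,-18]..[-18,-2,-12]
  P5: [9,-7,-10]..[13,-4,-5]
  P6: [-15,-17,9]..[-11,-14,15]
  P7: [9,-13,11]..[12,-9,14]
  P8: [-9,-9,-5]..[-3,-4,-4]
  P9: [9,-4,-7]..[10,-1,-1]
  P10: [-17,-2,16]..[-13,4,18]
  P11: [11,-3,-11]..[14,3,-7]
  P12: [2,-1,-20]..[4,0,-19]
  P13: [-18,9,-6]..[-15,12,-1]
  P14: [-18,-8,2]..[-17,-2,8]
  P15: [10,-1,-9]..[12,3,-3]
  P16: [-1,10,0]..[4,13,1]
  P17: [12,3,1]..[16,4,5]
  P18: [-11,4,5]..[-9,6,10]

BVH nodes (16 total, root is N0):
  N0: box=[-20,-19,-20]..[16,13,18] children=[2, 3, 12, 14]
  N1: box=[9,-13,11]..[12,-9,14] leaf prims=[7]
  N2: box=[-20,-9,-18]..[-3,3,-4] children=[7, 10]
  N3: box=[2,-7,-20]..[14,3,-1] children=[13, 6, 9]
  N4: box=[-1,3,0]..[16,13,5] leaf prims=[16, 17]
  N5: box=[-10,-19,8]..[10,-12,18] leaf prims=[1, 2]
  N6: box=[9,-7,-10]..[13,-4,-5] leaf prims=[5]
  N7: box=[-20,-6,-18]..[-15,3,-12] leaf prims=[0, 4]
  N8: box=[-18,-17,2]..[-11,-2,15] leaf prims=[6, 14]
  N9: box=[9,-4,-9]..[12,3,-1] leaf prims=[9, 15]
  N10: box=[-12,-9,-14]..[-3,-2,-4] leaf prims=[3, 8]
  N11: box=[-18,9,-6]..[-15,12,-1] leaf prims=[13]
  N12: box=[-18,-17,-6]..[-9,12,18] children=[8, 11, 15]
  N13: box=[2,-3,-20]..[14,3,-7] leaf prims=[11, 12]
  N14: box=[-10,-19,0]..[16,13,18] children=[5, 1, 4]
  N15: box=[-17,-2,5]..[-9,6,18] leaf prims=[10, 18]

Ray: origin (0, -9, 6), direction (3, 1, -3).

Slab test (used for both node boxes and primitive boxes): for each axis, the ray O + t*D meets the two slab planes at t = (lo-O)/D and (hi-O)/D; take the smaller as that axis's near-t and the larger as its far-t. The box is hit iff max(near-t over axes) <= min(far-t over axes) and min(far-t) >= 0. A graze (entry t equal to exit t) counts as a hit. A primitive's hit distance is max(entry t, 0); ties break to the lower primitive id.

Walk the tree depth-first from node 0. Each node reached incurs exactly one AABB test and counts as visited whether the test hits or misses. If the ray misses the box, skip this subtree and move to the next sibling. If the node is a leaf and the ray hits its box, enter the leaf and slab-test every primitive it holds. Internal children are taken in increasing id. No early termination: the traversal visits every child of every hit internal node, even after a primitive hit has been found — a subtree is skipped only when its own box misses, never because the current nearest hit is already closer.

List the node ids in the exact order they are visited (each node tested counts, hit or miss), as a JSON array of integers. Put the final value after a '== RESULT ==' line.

Trace the traversal:
N0 x:[-20/3,16/3] y:[-10,22] z:[-4,26/3] -> hit [-4,16/3], descend [2, 3, 12, 14]
  N2 x:[-20/3,-1] y:[0,12] z:[10/3,8] -> miss, prune
  N3 x:[2/3,14/3] y:[2,12] z:[7/3,26/3] -> hit [7/3,14/3], descend [6, 9, 13]
    N6 x:[3,13/3] y:[2,5] z:[11/3,16/3] -> hit [11/3,13/3] leaf, test {P5@t=11/3}
    N9 x:[3,4] y:[5,12] z:[7/3,5] -> miss, prune
    N13 x:[2/3,14/3] y:[6,12] z:[13/3,26/3] -> miss, prune
  N12 x:[-6,-3] y:[-8,21] z:[-4,4] -> miss, prune
  N14 x:[-10/3,16/3] y:[-10,22] z:[-4,2] -> hit [-10/3,2], descend [1, 4, 5]
    N1 x:[3,4] y:[-4,0] z:[-8/3,-5/3] -> miss, prune
    N4 x:[-1/3,16/3] y:[12,22] z:[1/3,2] -> miss, prune
    N5 x:[-10/3,10/3] y:[-10,-3] z:[-4,-2/3] -> miss, prune

11 AABB tests over nodes [0, 2, 3, 6, 9, 13, 12, 14, 1, 4, 5]; 1 leaf entered; closest P5.

== RESULT ==
[0, 2, 3, 6, 9, 13, 12, 14, 1, 4, 5]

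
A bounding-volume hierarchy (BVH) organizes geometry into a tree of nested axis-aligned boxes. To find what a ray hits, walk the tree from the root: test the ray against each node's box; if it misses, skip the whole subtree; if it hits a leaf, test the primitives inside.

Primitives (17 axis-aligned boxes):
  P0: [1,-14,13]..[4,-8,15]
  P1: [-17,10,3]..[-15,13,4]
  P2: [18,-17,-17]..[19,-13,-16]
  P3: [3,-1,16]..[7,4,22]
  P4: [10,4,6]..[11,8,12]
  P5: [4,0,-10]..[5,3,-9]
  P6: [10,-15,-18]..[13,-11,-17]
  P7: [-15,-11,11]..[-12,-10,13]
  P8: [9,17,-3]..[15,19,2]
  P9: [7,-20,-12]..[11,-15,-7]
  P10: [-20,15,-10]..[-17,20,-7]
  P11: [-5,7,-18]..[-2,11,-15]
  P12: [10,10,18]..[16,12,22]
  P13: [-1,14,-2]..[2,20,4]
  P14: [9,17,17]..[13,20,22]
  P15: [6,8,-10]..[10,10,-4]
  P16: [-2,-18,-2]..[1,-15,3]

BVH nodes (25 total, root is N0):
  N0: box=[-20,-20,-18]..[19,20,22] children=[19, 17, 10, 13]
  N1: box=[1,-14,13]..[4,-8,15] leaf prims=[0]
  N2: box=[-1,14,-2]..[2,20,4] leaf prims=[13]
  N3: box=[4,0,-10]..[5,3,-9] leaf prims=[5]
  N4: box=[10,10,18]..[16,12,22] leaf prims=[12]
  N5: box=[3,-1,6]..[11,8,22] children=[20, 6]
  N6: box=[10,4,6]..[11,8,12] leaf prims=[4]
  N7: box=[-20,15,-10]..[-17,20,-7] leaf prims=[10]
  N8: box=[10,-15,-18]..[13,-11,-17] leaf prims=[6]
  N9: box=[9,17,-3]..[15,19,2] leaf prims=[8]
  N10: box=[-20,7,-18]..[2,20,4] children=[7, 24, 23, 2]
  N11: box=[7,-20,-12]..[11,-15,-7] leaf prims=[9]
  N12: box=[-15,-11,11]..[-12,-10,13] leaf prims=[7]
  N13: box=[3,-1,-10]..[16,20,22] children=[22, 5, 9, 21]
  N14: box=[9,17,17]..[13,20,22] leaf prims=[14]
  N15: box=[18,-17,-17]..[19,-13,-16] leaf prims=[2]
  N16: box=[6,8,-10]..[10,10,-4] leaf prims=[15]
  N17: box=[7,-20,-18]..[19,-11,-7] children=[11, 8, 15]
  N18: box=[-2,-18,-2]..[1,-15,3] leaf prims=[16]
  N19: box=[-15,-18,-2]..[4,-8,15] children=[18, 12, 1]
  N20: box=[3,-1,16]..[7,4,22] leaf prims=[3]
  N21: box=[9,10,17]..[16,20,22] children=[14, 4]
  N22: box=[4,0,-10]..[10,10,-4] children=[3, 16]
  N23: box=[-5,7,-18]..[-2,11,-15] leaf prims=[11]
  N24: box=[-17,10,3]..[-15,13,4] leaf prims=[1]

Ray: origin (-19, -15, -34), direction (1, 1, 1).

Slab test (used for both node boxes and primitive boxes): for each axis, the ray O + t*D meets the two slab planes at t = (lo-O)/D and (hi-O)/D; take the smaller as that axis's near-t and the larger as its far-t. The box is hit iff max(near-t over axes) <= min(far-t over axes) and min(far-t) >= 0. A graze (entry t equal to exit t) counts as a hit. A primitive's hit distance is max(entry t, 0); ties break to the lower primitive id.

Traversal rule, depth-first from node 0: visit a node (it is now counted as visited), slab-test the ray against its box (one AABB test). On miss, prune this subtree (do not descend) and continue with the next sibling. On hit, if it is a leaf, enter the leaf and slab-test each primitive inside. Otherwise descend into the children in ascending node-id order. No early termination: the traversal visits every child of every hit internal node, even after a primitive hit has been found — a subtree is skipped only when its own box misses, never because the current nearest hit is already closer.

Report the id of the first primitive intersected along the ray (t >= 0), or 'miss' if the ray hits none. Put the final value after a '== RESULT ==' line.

Walk:
N0 x:[-1,38] y:[-5,35] z:[16,56] -> hit [16,35], descend [10, 13, 17, 19]
  N10 x:[-1,21] y:[22,35] z:[16,38] -> miss, prune
  N13 x:[22,35] y:[14,35] z:[24,56] -> hit [24,35], descend [5, 9, 21, 22]
    N5 x:[22,30] y:[14,23] z:[40,56] -> miss, prune
    N9 x:[28,34] y:[32,34] z:[31,36] -> hit [32,34] leaf, test {P8@t=32}
    N21 x:[28,35] y:[25,35] z:[51,56] -> miss, prune
    N22 x:[23,29] y:[15,25] z:[24,30] -> hit [24,25], descend [3, 16]
      N3 x:[23,24] y:[15,18] z:[24,25] -> miss, prune
      N16 x:[25,29] y:[23,25] z:[24,30] -> hit [25,25] leaf, test {P15@t=25}
  N17 x:[26,38] y:[-5,4] z:[16,27] -> miss, prune
  N19 x:[4,23] y:[-3,7] z:[32,49] -> miss, prune

Visited [0, 10, 13, 5, 9, 21, 22, 3, 16, 17, 19]. Tests: 11 box, 2 leaf. Nearest: P15.

== RESULT ==
15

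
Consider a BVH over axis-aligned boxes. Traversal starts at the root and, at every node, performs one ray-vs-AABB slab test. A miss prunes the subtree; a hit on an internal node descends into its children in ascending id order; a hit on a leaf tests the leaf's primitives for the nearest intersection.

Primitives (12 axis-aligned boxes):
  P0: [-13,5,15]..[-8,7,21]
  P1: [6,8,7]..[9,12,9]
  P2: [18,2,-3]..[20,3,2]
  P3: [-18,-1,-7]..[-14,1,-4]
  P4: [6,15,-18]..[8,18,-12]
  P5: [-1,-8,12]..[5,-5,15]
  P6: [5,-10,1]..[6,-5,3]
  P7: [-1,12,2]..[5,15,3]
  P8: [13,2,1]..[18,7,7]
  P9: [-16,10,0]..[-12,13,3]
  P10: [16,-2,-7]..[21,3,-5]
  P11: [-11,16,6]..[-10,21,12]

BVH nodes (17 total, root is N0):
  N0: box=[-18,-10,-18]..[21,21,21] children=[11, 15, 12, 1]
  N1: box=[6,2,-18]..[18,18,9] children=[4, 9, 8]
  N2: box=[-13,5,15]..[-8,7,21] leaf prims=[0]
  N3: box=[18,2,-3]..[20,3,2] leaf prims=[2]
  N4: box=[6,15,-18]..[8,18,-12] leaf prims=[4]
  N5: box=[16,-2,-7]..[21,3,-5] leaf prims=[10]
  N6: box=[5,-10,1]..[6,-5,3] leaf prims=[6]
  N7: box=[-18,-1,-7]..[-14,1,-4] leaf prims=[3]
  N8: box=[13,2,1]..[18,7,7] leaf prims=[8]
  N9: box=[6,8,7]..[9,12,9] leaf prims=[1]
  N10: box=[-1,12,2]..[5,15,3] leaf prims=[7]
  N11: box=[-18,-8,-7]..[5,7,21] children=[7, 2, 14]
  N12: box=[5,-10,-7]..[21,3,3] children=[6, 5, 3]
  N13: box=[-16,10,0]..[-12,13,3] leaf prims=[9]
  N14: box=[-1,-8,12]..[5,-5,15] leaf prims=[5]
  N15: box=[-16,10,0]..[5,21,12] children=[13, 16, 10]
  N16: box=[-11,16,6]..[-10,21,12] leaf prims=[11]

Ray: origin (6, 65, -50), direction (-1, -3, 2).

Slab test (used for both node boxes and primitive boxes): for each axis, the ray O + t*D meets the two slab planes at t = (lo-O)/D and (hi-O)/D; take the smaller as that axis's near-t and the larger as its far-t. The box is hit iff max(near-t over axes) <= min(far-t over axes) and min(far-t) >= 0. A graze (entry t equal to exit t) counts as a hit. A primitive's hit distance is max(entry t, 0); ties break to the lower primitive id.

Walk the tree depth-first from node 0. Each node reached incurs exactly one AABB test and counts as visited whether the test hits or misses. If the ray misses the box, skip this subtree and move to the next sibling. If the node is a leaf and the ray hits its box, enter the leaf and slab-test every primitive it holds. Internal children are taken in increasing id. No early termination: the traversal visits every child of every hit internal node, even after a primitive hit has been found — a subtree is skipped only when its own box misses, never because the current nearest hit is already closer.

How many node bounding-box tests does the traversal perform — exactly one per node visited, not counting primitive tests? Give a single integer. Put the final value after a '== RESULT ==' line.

Trace the traversal:
N0 x:[-15,24] y:[44/3,25] z:[16,71/2] -> hit [16,24], descend [1, 11, 12, 15]
  N1 x:[-12,0] y:[47/3,21] z:[16,59/2] -> miss, prune
  N11 x:[1,24] y:[58/3,73/3] z:[43/2,71/2] -> hit [43/2,24], descend [2, 7, 14]
    N2 x:[14,19] y:[58/3,20] z:[65/2,71/2] -> miss, prune
    N7 x:[20,24] y:[64/3,22] z:[43/2,23] -> hit [43/2,22] leaf, test {P3@t=43/2}
    N14 x:[1,7] y:[70/3,73/3] z:[31,65/2] -> miss, prune
  N12 x:[-15,1] y:[62/3,25] z:[43/2,53/2] -> miss, prune
  N15 x:[1,22] y:[44/3,55/3] z:[25,31] -> miss, prune

Visited [0, 1, 11, 2, 7, 14, 12, 15]. Tests: 8 box, 1 leaf. Nearest: P3.

== RESULT ==
8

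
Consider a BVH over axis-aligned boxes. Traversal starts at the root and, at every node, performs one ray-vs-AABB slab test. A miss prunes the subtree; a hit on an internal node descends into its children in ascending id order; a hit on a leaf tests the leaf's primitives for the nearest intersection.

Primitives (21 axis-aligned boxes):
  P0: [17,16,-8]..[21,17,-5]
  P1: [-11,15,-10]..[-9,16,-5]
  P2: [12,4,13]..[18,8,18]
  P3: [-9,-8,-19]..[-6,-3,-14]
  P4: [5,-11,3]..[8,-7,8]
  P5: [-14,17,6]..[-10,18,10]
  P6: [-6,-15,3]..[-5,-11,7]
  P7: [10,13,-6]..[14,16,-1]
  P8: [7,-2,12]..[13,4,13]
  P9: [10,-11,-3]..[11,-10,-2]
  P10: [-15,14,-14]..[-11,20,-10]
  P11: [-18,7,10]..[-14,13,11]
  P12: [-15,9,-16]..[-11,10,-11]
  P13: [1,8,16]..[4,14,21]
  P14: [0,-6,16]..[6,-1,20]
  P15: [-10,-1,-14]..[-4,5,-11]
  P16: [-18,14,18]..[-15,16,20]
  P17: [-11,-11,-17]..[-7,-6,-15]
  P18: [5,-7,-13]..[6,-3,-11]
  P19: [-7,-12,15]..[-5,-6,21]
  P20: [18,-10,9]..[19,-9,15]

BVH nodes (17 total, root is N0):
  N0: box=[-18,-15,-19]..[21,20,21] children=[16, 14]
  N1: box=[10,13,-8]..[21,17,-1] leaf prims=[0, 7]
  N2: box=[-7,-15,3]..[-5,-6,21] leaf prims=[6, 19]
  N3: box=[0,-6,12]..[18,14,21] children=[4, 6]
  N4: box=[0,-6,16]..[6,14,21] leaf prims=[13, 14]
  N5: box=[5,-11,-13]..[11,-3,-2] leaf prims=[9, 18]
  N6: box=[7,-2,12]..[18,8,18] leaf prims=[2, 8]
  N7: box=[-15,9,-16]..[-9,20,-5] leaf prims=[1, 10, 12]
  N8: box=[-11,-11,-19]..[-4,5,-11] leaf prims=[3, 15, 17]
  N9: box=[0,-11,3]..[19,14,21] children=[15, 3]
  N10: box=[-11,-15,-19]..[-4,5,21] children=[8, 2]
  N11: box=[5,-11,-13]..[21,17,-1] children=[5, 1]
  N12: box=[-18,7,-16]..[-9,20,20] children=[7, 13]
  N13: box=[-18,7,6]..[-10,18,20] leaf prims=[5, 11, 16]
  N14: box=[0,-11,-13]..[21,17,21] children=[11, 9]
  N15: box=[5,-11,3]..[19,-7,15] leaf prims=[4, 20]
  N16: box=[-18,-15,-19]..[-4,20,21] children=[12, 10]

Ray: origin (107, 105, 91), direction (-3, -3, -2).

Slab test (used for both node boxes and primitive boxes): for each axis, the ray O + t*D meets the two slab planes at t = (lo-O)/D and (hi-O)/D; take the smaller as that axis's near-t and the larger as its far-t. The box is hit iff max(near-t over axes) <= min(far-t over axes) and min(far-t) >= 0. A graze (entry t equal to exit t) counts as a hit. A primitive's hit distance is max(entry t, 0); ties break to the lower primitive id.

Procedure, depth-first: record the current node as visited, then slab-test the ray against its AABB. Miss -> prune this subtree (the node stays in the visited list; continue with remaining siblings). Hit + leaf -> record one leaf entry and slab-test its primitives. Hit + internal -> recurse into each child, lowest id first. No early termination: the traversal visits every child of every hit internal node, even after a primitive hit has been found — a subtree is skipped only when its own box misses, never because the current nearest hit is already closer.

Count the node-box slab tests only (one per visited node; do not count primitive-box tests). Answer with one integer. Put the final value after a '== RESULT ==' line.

Walk:
N0 x:[86/3,125/3] y:[85/3,40] z:[35,55] -> hit [35,40], descend [14, 16]
  N14 x:[86/3,107/3] y:[88/3,116/3] z:[35,52] -> hit [35,107/3], descend [9, 11]
    N9 x:[88/3,107/3] y:[91/3,116/3] z:[35,44] -> hit [35,107/3], descend [3, 15]
      N3 x:[89/3,107/3] y:[91/3,37] z:[35,79/2] -> hit [35,107/3], descend [4, 6]
        N4 x:[101/3,107/3] y:[91/3,37] z:[35,75/2] -> hit [35,107/3] leaf, test {P13(miss), P14@t=71/2}
        N6 x:[89/3,100/3] y:[97/3,107/3] z:[73/2,79/2] -> miss, prune
      N15 x:[88/3,34] y:[112/3,116/3] z:[38,44] -> miss, prune
    N11 x:[86/3,34] y:[88/3,116/3] z:[46,52] -> miss, prune
  N16 x:[37,125/3] y:[85/3,40] z:[35,55] -> hit [37,40], descend [10, 12]
    N10 x:[37,118/3] y:[100/3,40] z:[35,55] -> hit [37,118/3], descend [2, 8]
      N2 x:[112/3,38] y:[37,40] z:[35,44] -> hit [112/3,38] leaf, test {P6(miss), P19@t=112/3}
      N8 x:[37,118/3] y:[100/3,116/3] z:[51,55] -> miss, prune
    N12 x:[116/3,125/3] y:[85/3,98/3] z:[71/2,107/2] -> miss, prune

13 AABB tests over nodes [0, 14, 9, 3, 4, 6, 15, 11, 16, 10, 2, 8, 12]; 2 leaves entered; closest P14.

== RESULT ==
13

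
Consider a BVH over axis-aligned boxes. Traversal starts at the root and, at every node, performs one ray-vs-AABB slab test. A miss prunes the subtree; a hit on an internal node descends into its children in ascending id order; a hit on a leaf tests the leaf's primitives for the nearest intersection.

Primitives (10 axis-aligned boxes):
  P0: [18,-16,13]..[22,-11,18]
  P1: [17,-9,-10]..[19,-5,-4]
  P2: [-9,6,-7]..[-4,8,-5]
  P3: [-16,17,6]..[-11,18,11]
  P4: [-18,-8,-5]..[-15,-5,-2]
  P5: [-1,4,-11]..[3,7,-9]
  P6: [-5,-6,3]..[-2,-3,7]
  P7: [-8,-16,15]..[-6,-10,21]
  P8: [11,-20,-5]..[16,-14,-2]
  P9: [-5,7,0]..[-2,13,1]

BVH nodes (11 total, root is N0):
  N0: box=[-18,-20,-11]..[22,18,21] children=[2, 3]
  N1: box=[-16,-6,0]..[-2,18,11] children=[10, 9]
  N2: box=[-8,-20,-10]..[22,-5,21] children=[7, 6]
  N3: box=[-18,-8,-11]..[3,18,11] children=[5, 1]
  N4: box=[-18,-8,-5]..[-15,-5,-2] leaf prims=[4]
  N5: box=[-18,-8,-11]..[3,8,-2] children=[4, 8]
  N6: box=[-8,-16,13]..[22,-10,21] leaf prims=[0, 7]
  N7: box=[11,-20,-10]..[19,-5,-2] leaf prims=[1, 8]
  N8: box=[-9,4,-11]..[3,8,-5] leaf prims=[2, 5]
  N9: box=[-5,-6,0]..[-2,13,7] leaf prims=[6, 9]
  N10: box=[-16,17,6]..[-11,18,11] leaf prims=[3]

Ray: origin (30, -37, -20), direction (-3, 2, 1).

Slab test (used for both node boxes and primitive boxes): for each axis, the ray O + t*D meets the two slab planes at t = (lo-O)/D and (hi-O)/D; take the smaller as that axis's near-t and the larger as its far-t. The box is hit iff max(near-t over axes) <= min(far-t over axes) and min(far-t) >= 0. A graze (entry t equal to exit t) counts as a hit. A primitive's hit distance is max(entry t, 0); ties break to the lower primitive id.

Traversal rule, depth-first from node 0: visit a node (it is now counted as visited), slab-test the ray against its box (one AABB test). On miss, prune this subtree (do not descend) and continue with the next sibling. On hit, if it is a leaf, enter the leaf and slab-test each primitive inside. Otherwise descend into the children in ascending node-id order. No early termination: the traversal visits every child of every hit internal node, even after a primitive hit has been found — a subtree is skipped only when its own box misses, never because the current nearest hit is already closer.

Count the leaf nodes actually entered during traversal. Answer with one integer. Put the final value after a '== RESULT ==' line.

Traverse from the root:
N0 x:[8/3,16] y:[17/2,55/2] z:[9,41] -> hit [9,16], descend [2, 3]
  N2 x:[8/3,38/3] y:[17/2,16] z:[10,41] -> hit [10,38/3], descend [6, 7]
    N6 x:[8/3,38/3] y:[21/2,27/2] z:[33,41] -> miss, prune
    N7 x:[11/3,19/3] y:[17/2,16] z:[10,18] -> miss, prune
  N3 x:[9,16] y:[29/2,55/2] z:[9,31] -> hit [29/2,16], descend [1, 5]
    N1 x:[32/3,46/3] y:[31/2,55/2] z:[20,31] -> miss, prune
    N5 x:[9,16] y:[29/2,45/2] z:[9,18] -> hit [29/2,16], descend [4, 8]
      N4 x:[15,16] y:[29/2,16] z:[15,18] -> hit [15,16] leaf, test {P4@t=15}
      N8 x:[9,13] y:[41/2,45/2] z:[9,15] -> miss, prune

9 AABB tests over nodes [0, 2, 6, 7, 3, 1, 5, 4, 8]; 1 leaf entered; closest P4.

== RESULT ==
1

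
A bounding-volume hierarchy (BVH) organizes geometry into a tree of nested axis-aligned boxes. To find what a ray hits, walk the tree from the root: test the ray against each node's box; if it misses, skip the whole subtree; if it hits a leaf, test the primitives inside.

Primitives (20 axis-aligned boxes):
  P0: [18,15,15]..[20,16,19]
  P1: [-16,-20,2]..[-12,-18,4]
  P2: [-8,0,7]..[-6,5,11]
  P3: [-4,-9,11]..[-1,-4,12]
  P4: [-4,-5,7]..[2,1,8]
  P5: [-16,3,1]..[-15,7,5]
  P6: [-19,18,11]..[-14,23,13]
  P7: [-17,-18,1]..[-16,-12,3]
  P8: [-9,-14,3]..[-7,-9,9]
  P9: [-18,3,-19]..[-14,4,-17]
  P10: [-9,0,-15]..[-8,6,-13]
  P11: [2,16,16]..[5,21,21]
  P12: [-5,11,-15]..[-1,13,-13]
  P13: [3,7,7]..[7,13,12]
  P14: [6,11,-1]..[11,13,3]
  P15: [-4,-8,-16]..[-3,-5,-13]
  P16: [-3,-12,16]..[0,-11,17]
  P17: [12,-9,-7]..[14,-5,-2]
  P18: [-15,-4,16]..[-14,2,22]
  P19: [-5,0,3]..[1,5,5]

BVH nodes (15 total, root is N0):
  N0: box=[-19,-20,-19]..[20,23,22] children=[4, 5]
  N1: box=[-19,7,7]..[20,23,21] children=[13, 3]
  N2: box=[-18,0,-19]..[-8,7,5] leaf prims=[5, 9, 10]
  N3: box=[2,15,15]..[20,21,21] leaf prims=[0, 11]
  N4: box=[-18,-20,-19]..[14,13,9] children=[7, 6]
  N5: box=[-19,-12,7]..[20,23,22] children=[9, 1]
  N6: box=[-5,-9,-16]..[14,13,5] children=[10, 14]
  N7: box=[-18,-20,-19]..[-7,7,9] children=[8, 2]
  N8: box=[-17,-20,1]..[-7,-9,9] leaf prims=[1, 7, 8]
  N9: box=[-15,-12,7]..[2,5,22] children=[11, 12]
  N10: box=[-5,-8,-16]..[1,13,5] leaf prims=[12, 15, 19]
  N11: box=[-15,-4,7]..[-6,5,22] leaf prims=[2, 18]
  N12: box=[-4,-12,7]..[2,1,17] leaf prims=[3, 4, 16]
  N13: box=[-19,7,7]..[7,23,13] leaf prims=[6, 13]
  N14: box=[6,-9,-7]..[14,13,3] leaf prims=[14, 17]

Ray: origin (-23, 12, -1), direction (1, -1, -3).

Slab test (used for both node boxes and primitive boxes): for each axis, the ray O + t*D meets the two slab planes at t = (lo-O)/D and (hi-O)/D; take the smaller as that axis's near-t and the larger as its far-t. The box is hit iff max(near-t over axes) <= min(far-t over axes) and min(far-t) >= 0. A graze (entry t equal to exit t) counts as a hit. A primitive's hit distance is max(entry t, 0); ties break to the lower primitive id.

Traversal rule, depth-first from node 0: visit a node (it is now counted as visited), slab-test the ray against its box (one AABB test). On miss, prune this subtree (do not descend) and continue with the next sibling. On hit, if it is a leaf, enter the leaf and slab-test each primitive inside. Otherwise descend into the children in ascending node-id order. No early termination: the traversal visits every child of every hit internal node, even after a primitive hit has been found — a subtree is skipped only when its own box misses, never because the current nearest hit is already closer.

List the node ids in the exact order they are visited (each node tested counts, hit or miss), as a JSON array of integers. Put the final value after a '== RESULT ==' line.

Traverse from the root:
N0 x:[4,43] y:[-11,32] z:[-23/3,6] -> hit [4,6], descend [4, 5]
  N4 x:[5,37] y:[-1,32] z:[-10/3,6] -> hit [5,6], descend [6, 7]
    N6 x:[18,37] y:[-1,21] z:[-2,5] -> miss, prune
    N7 x:[5,16] y:[5,32] z:[-10/3,6] -> hit [5,6], descend [2, 8]
      N2 x:[5,15] y:[5,12] z:[-2,6] -> hit [5,6] leaf, test {P5(miss), P9(miss), P10(miss)}
      N8 x:[6,16] y:[21,32] z:[-10/3,-2/3] -> miss, prune
  N5 x:[4,43] y:[-11,24] z:[-23/3,-8/3] -> miss, prune

order=[0, 4, 6, 7, 2, 8, 5]  |boxes|=7  |leaves|=1  hit=miss

== RESULT ==
[0, 4, 6, 7, 2, 8, 5]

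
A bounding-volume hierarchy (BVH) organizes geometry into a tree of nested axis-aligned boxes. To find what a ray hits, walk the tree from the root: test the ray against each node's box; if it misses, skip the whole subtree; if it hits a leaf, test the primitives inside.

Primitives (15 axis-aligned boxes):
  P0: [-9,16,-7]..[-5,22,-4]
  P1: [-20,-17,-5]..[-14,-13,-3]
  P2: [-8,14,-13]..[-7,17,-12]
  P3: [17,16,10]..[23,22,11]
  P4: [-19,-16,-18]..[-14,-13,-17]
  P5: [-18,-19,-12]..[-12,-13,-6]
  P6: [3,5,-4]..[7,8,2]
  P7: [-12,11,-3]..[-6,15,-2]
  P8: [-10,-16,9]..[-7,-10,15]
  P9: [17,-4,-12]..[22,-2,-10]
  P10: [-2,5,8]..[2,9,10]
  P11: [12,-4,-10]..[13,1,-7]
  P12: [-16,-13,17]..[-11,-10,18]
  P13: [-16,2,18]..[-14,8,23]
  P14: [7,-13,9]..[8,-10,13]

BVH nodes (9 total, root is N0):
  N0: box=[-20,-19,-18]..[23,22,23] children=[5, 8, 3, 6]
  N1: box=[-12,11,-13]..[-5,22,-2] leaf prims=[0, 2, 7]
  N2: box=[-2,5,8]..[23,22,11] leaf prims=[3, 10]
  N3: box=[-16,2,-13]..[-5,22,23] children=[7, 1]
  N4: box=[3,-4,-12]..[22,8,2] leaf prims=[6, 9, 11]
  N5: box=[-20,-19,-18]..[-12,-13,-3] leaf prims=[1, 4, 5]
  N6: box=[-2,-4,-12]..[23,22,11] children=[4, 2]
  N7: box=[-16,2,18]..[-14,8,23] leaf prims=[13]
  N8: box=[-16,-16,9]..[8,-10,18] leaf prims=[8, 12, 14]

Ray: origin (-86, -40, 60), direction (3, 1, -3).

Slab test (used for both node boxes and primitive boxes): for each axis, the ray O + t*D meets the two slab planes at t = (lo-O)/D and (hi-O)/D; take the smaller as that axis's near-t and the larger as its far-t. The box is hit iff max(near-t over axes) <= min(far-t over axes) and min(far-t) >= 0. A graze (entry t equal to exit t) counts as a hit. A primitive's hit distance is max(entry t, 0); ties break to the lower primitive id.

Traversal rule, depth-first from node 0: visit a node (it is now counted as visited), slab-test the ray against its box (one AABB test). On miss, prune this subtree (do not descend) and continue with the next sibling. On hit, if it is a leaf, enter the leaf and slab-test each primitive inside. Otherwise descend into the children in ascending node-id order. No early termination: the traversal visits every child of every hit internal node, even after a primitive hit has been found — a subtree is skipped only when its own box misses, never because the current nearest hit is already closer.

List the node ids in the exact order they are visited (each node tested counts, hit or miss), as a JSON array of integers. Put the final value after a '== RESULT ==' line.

Trace the traversal:
N0 x:[22,109/3] y:[21,62] z:[37/3,26] -> hit [22,26], descend [3, 5, 6, 8]
  N3 x:[70/3,27] y:[42,62] z:[37/3,73/3] -> miss, prune
  N5 x:[22,74/3] y:[21,27] z:[21,26] -> hit [22,74/3] leaf, test {P1(miss), P4(miss), P5@t=68/3}
  N6 x:[28,109/3] y:[36,62] z:[49/3,24] -> miss, prune
  N8 x:[70/3,94/3] y:[24,30] z:[14,17] -> miss, prune

Summary -> nodes [0, 3, 5, 6, 8]; box-tests=5; leaf-entries=1; first=P5

== RESULT ==
[0, 3, 5, 6, 8]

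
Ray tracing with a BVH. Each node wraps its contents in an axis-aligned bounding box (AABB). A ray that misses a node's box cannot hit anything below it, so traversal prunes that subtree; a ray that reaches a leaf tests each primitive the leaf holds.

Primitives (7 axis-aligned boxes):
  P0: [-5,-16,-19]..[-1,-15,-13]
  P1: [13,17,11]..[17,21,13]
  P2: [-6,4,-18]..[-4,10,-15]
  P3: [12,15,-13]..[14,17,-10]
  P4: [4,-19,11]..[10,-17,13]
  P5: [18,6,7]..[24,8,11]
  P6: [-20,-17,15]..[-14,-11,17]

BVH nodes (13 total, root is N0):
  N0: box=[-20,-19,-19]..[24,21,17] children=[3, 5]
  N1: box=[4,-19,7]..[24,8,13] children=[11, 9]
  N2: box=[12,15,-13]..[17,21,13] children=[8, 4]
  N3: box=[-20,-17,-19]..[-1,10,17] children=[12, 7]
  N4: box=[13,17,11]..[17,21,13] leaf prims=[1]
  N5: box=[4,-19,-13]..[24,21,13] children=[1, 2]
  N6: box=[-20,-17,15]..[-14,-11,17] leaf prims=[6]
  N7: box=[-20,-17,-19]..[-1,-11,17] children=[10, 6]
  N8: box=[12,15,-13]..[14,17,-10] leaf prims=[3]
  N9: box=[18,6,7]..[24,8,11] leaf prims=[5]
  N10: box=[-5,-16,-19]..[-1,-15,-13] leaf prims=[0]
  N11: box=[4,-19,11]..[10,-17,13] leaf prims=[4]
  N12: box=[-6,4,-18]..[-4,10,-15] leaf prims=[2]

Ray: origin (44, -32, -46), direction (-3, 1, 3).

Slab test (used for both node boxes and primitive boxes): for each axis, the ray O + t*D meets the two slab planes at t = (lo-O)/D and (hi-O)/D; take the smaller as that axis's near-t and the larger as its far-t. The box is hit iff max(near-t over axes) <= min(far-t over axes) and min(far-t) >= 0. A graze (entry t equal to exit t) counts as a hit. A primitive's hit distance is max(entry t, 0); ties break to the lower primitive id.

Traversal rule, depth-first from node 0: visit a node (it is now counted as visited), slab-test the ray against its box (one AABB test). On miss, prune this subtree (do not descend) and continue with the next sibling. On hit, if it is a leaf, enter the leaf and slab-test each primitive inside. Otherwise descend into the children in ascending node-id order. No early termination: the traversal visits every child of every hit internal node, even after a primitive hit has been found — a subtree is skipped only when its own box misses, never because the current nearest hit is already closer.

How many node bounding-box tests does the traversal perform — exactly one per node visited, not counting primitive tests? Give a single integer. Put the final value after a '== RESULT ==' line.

Walk:
N0 x:[20/3,64/3] y:[13,53] z:[9,21] -> hit [13,21], descend [3, 5]
  N3 x:[15,64/3] y:[15,42] z:[9,21] -> hit [15,21], descend [7, 12]
    N7 x:[15,64/3] y:[15,21] z:[9,21] -> hit [15,21], descend [6, 10]
      N6 x:[58/3,64/3] y:[15,21] z:[61/3,21] -> hit [61/3,21] leaf, test {P6@t=61/3}
      N10 x:[15,49/3] y:[16,17] z:[9,11] -> miss, prune
    N12 x:[16,50/3] y:[36,42] z:[28/3,31/3] -> miss, prune
  N5 x:[20/3,40/3] y:[13,53] z:[11,59/3] -> hit [13,40/3], descend [1, 2]
    N1 x:[20/3,40/3] y:[13,40] z:[53/3,59/3] -> miss, prune
    N2 x:[9,32/3] y:[47,53] z:[11,59/3] -> miss, prune

Visited [0, 3, 7, 6, 10, 12, 5, 1, 2]. Tests: 9 box, 1 leaf. Nearest: P6.

== RESULT ==
9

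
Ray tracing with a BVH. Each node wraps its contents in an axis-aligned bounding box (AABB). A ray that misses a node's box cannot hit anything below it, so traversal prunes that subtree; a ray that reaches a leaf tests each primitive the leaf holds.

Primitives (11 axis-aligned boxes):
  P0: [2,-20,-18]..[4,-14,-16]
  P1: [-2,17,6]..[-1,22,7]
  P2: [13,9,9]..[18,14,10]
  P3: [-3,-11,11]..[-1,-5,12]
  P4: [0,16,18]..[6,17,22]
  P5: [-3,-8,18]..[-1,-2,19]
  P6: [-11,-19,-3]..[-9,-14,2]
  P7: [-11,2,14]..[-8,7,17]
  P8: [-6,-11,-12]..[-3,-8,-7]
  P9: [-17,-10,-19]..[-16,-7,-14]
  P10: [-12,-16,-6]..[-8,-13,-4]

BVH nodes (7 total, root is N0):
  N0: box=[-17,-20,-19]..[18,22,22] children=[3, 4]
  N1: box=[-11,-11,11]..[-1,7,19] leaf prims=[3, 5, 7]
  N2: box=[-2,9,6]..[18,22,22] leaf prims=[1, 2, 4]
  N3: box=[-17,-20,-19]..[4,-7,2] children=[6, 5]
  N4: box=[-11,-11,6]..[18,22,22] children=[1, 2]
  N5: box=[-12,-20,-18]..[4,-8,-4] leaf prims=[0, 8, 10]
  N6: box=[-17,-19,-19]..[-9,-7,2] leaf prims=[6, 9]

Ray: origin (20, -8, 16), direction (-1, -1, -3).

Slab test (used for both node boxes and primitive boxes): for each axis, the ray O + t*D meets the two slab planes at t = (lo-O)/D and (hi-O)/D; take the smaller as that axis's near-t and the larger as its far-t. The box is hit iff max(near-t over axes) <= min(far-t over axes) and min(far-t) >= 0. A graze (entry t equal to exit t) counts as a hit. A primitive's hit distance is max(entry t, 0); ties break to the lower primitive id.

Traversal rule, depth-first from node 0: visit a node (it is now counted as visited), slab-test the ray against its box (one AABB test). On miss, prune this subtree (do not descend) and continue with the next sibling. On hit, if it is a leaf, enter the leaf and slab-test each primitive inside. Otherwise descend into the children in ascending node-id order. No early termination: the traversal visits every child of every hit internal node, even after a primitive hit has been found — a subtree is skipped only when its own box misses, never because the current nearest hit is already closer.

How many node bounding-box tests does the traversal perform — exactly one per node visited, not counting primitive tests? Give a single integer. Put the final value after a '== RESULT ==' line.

Walk:
N0 x:[2,37] y:[-30,12] z:[-2,35/3] -> hit [2,35/3], descend [3, 4]
  N3 x:[16,37] y:[-1,12] z:[14/3,35/3] -> miss, prune
  N4 x:[2,31] y:[-30,3] z:[-2,10/3] -> hit [2,3], descend [1, 2]
    N1 x:[21,31] y:[-15,3] z:[-1,5/3] -> miss, prune
    N2 x:[2,22] y:[-30,-17] z:[-2,10/3] -> miss, prune

Summary -> nodes [0, 3, 4, 1, 2]; box-tests=5; leaf-entries=0; first=miss

== RESULT ==
5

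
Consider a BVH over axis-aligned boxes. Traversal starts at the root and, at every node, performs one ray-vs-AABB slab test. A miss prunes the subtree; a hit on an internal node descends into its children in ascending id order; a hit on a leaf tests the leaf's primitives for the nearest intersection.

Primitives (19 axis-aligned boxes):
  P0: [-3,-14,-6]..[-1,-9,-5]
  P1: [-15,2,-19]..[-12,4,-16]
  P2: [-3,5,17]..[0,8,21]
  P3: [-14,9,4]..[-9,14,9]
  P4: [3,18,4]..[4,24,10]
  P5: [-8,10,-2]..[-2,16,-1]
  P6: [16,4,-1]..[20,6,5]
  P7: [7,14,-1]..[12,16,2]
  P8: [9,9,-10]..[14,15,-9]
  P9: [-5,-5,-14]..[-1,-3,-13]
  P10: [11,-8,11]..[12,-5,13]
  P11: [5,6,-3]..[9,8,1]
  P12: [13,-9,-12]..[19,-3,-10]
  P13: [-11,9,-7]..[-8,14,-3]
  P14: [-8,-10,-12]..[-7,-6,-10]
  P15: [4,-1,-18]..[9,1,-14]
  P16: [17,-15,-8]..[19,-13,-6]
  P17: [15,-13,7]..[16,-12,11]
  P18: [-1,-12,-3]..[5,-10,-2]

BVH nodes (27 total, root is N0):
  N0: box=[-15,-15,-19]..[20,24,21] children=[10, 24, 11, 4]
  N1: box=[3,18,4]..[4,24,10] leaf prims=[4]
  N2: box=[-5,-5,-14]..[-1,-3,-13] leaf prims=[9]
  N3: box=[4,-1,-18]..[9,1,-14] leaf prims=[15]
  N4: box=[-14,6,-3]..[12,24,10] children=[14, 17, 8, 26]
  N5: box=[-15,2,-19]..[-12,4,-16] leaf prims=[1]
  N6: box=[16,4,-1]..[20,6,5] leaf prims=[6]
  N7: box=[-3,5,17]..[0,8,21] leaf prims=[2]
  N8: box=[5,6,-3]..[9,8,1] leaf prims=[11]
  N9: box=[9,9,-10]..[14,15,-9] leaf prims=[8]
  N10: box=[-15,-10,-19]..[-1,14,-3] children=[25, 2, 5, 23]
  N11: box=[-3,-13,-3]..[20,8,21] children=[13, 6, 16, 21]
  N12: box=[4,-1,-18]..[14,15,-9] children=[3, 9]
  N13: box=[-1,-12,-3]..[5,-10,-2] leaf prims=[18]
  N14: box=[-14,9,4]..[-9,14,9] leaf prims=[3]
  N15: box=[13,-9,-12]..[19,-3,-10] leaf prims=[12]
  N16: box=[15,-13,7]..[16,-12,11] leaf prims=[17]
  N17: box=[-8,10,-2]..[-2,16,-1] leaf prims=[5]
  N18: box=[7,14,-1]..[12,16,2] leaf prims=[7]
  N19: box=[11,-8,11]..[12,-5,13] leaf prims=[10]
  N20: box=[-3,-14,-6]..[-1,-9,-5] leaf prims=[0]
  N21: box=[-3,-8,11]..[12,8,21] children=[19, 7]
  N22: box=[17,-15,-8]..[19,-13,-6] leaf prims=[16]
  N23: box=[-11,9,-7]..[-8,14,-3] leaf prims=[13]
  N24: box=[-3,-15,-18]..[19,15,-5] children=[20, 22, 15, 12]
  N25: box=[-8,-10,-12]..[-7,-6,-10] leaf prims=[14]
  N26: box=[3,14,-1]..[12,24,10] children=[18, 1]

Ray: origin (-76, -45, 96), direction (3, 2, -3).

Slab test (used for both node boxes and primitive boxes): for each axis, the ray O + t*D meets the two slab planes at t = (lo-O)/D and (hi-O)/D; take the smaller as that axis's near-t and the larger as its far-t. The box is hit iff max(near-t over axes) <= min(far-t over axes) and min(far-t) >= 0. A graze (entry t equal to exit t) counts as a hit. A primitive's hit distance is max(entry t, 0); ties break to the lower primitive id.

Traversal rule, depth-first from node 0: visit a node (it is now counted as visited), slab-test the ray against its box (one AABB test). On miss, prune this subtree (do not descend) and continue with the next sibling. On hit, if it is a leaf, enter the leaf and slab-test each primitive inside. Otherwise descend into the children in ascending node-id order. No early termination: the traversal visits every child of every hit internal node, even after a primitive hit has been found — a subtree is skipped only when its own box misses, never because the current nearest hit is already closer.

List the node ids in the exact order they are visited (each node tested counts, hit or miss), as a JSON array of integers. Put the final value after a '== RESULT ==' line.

Walk:
N0 x:[61/3,32] y:[15,69/2] z:[25,115/3] -> hit [25,32], descend [4, 10, 11, 24]
  N4 x:[62/3,88/3] y:[51/2,69/2] z:[86/3,33] -> hit [86/3,88/3], descend [8, 14, 17, 26]
    N8 x:[27,85/3] y:[51/2,53/2] z:[95/3,33] -> miss, prune
    N14 x:[62/3,67/3] y:[27,59/2] z:[29,92/3] -> miss, prune
    N17 x:[68/3,74/3] y:[55/2,61/2] z:[97/3,98/3] -> miss, prune
    N26 x:[79/3,88/3] y:[59/2,69/2] z:[86/3,97/3] -> miss, prune
  N10 x:[61/3,25] y:[35/2,59/2] z:[33,115/3] -> miss, prune
  N11 x:[73/3,32] y:[16,53/2] z:[25,33] -> hit [25,53/2], descend [6, 13, 16, 21]
    N6 x:[92/3,32] y:[49/2,51/2] z:[91/3,97/3] -> miss, prune
    N13 x:[25,27] y:[33/2,35/2] z:[98/3,33] -> miss, prune
    N16 x:[91/3,92/3] y:[16,33/2] z:[85/3,89/3] -> miss, prune
    N21 x:[73/3,88/3] y:[37/2,53/2] z:[25,85/3] -> hit [25,53/2], descend [7, 19]
      N7 x:[73/3,76/3] y:[25,53/2] z:[25,79/3] -> hit [25,76/3] leaf, test {P2@t=25}
      N19 x:[29,88/3] y:[37/2,20] z:[83/3,85/3] -> miss, prune
  N24 x:[73/3,95/3] y:[15,30] z:[101/3,38] -> miss, prune

15 AABB tests over nodes [0, 4, 8, 14, 17, 26, 10, 11, 6, 13, 16, 21, 7, 19, 24]; 1 leaf entered; closest P2.

== RESULT ==
[0, 4, 8, 14, 17, 26, 10, 11, 6, 13, 16, 21, 7, 19, 24]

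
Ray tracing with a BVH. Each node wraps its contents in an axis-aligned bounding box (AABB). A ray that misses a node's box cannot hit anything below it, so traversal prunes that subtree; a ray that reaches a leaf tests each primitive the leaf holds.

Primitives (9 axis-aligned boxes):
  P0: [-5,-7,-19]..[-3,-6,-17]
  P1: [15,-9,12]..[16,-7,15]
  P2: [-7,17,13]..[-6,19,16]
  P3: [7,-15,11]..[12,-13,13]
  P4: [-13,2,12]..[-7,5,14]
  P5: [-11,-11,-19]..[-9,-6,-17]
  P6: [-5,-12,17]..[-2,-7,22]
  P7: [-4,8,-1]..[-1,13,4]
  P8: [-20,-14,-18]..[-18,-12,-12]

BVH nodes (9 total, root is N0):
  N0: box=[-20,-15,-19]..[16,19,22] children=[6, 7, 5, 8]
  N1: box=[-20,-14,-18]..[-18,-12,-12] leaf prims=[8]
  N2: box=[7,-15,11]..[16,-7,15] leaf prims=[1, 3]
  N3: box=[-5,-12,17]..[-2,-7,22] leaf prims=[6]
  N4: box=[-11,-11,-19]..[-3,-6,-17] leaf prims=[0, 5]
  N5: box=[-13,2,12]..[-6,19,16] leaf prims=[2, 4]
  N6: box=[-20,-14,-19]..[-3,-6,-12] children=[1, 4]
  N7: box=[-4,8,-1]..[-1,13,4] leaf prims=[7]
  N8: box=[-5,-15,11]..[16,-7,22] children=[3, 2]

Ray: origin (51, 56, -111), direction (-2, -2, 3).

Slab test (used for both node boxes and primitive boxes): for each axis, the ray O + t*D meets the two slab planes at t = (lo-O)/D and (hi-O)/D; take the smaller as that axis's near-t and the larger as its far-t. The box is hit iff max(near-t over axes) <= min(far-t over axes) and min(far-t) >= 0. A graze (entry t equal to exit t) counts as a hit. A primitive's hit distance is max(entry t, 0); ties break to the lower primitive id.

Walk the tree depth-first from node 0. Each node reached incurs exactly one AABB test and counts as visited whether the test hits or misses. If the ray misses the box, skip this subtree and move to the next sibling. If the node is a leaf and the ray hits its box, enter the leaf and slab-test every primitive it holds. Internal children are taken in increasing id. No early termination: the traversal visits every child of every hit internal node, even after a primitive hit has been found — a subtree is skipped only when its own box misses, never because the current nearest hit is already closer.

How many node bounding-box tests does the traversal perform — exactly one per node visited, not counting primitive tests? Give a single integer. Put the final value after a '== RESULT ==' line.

Traverse from the root:
N0 x:[35/2,71/2] y:[37/2,71/2] z:[92/3,133/3] -> hit [92/3,71/2], descend [5, 6, 7, 8]
  N5 x:[57/2,32] y:[37/2,27] z:[41,127/3] -> miss, prune
  N6 x:[27,71/2] y:[31,35] z:[92/3,33] -> hit [31,33], descend [1, 4]
    N1 x:[69/2,71/2] y:[34,35] z:[31,33] -> miss, prune
    N4 x:[27,31] y:[31,67/2] z:[92/3,94/3] -> hit [31,31] leaf, test {P0(miss), P5@t=31}
  N7 x:[26,55/2] y:[43/2,24] z:[110/3,115/3] -> miss, prune
  N8 x:[35/2,28] y:[63/2,71/2] z:[122/3,133/3] -> miss, prune

order=[0, 5, 6, 1, 4, 7, 8]  |boxes|=7  |leaves|=1  hit=P5

== RESULT ==
7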